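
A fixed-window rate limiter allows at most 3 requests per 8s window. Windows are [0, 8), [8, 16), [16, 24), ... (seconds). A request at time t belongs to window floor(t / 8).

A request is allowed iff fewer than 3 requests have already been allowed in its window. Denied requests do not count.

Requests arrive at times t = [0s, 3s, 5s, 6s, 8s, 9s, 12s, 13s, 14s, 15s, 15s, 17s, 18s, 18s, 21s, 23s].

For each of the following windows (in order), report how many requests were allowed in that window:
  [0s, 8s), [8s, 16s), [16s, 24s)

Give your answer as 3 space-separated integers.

Answer: 3 3 3

Derivation:
Processing requests:
  req#1 t=0s (window 0): ALLOW
  req#2 t=3s (window 0): ALLOW
  req#3 t=5s (window 0): ALLOW
  req#4 t=6s (window 0): DENY
  req#5 t=8s (window 1): ALLOW
  req#6 t=9s (window 1): ALLOW
  req#7 t=12s (window 1): ALLOW
  req#8 t=13s (window 1): DENY
  req#9 t=14s (window 1): DENY
  req#10 t=15s (window 1): DENY
  req#11 t=15s (window 1): DENY
  req#12 t=17s (window 2): ALLOW
  req#13 t=18s (window 2): ALLOW
  req#14 t=18s (window 2): ALLOW
  req#15 t=21s (window 2): DENY
  req#16 t=23s (window 2): DENY

Allowed counts by window: 3 3 3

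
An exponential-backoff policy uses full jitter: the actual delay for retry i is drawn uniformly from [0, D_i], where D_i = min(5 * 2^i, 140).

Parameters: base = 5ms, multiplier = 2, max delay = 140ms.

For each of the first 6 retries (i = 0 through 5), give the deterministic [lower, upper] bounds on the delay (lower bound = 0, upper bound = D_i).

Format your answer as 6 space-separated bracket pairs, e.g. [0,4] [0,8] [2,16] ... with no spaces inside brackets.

Answer: [0,5] [0,10] [0,20] [0,40] [0,80] [0,140]

Derivation:
Computing bounds per retry:
  i=0: D_i=min(5*2^0,140)=5, bounds=[0,5]
  i=1: D_i=min(5*2^1,140)=10, bounds=[0,10]
  i=2: D_i=min(5*2^2,140)=20, bounds=[0,20]
  i=3: D_i=min(5*2^3,140)=40, bounds=[0,40]
  i=4: D_i=min(5*2^4,140)=80, bounds=[0,80]
  i=5: D_i=min(5*2^5,140)=140, bounds=[0,140]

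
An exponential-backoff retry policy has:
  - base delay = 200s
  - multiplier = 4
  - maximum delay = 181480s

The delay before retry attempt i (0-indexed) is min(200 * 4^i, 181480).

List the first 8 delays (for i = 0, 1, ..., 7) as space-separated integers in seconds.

Answer: 200 800 3200 12800 51200 181480 181480 181480

Derivation:
Computing each delay:
  i=0: min(200*4^0, 181480) = 200
  i=1: min(200*4^1, 181480) = 800
  i=2: min(200*4^2, 181480) = 3200
  i=3: min(200*4^3, 181480) = 12800
  i=4: min(200*4^4, 181480) = 51200
  i=5: min(200*4^5, 181480) = 181480
  i=6: min(200*4^6, 181480) = 181480
  i=7: min(200*4^7, 181480) = 181480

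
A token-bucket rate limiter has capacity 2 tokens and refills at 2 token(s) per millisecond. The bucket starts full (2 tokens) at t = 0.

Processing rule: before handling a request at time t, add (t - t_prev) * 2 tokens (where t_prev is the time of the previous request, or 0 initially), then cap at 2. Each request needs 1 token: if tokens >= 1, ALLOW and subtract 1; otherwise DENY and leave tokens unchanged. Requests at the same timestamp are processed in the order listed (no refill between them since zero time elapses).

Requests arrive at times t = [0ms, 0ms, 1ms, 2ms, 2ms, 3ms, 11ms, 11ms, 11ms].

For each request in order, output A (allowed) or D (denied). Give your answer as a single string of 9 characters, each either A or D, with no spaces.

Simulating step by step:
  req#1 t=0ms: ALLOW
  req#2 t=0ms: ALLOW
  req#3 t=1ms: ALLOW
  req#4 t=2ms: ALLOW
  req#5 t=2ms: ALLOW
  req#6 t=3ms: ALLOW
  req#7 t=11ms: ALLOW
  req#8 t=11ms: ALLOW
  req#9 t=11ms: DENY

Answer: AAAAAAAAD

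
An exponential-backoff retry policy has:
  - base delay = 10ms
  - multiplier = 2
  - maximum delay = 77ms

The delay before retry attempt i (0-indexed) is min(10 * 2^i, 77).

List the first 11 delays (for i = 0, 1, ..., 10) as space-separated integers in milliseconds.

Answer: 10 20 40 77 77 77 77 77 77 77 77

Derivation:
Computing each delay:
  i=0: min(10*2^0, 77) = 10
  i=1: min(10*2^1, 77) = 20
  i=2: min(10*2^2, 77) = 40
  i=3: min(10*2^3, 77) = 77
  i=4: min(10*2^4, 77) = 77
  i=5: min(10*2^5, 77) = 77
  i=6: min(10*2^6, 77) = 77
  i=7: min(10*2^7, 77) = 77
  i=8: min(10*2^8, 77) = 77
  i=9: min(10*2^9, 77) = 77
  i=10: min(10*2^10, 77) = 77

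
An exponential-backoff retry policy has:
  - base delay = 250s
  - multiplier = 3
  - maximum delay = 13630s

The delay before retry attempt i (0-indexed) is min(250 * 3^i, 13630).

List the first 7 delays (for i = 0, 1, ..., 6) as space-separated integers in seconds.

Computing each delay:
  i=0: min(250*3^0, 13630) = 250
  i=1: min(250*3^1, 13630) = 750
  i=2: min(250*3^2, 13630) = 2250
  i=3: min(250*3^3, 13630) = 6750
  i=4: min(250*3^4, 13630) = 13630
  i=5: min(250*3^5, 13630) = 13630
  i=6: min(250*3^6, 13630) = 13630

Answer: 250 750 2250 6750 13630 13630 13630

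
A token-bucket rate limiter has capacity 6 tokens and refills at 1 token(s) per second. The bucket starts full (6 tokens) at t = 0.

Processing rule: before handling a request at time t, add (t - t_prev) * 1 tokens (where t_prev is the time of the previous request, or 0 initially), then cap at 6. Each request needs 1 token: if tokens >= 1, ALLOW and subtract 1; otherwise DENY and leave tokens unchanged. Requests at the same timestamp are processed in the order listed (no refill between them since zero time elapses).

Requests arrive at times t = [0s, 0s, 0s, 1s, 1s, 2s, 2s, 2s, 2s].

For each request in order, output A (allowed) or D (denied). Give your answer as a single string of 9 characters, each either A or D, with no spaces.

Simulating step by step:
  req#1 t=0s: ALLOW
  req#2 t=0s: ALLOW
  req#3 t=0s: ALLOW
  req#4 t=1s: ALLOW
  req#5 t=1s: ALLOW
  req#6 t=2s: ALLOW
  req#7 t=2s: ALLOW
  req#8 t=2s: ALLOW
  req#9 t=2s: DENY

Answer: AAAAAAAAD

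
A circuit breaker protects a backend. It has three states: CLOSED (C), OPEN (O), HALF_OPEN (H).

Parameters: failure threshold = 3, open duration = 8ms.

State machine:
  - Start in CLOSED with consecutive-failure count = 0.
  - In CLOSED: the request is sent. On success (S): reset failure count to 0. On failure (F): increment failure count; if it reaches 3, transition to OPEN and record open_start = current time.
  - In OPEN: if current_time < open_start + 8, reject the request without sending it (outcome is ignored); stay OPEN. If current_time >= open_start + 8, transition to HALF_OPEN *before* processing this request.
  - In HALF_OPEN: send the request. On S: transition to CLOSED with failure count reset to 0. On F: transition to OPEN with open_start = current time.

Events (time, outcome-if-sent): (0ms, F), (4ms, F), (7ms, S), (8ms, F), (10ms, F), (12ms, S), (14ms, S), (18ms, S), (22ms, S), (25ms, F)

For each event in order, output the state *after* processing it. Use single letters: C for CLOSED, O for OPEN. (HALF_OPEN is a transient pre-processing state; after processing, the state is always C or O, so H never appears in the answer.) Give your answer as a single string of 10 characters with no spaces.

State after each event:
  event#1 t=0ms outcome=F: state=CLOSED
  event#2 t=4ms outcome=F: state=CLOSED
  event#3 t=7ms outcome=S: state=CLOSED
  event#4 t=8ms outcome=F: state=CLOSED
  event#5 t=10ms outcome=F: state=CLOSED
  event#6 t=12ms outcome=S: state=CLOSED
  event#7 t=14ms outcome=S: state=CLOSED
  event#8 t=18ms outcome=S: state=CLOSED
  event#9 t=22ms outcome=S: state=CLOSED
  event#10 t=25ms outcome=F: state=CLOSED

Answer: CCCCCCCCCC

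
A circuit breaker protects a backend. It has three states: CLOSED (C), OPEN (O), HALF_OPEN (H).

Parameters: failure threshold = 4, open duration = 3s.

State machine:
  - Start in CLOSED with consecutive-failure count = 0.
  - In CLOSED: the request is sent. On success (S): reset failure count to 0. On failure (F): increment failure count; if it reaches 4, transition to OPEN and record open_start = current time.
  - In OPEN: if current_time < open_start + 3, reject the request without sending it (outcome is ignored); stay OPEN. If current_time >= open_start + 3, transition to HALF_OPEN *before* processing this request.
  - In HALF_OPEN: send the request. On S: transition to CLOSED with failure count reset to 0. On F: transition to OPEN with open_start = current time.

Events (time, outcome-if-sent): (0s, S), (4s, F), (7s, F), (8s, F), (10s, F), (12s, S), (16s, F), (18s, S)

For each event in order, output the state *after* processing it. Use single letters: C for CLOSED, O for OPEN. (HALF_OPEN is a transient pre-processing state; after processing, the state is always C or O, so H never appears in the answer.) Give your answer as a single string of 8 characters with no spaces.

State after each event:
  event#1 t=0s outcome=S: state=CLOSED
  event#2 t=4s outcome=F: state=CLOSED
  event#3 t=7s outcome=F: state=CLOSED
  event#4 t=8s outcome=F: state=CLOSED
  event#5 t=10s outcome=F: state=OPEN
  event#6 t=12s outcome=S: state=OPEN
  event#7 t=16s outcome=F: state=OPEN
  event#8 t=18s outcome=S: state=OPEN

Answer: CCCCOOOO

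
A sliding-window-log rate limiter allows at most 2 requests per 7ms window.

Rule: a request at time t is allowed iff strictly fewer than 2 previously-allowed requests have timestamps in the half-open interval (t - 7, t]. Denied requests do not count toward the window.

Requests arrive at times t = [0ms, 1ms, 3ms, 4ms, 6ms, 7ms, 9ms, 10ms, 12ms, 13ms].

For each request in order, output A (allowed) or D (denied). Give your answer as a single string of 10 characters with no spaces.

Tracking allowed requests in the window:
  req#1 t=0ms: ALLOW
  req#2 t=1ms: ALLOW
  req#3 t=3ms: DENY
  req#4 t=4ms: DENY
  req#5 t=6ms: DENY
  req#6 t=7ms: ALLOW
  req#7 t=9ms: ALLOW
  req#8 t=10ms: DENY
  req#9 t=12ms: DENY
  req#10 t=13ms: DENY

Answer: AADDDAADDD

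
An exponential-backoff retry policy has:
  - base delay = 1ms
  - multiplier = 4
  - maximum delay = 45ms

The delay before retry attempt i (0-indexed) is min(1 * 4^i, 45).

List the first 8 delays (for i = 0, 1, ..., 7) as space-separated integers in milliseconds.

Answer: 1 4 16 45 45 45 45 45

Derivation:
Computing each delay:
  i=0: min(1*4^0, 45) = 1
  i=1: min(1*4^1, 45) = 4
  i=2: min(1*4^2, 45) = 16
  i=3: min(1*4^3, 45) = 45
  i=4: min(1*4^4, 45) = 45
  i=5: min(1*4^5, 45) = 45
  i=6: min(1*4^6, 45) = 45
  i=7: min(1*4^7, 45) = 45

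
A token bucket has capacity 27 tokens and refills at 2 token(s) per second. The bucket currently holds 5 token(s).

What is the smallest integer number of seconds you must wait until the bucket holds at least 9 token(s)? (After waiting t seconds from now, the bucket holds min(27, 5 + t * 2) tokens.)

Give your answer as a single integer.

Need 5 + t * 2 >= 9, so t >= 4/2.
Smallest integer t = ceil(4/2) = 2.

Answer: 2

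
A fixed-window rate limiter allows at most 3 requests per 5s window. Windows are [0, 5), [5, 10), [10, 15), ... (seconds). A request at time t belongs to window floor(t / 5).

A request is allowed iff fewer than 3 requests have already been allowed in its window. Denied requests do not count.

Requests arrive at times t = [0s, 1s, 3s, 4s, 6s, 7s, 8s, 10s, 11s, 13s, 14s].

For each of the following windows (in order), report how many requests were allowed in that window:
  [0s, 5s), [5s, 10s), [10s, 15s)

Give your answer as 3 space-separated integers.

Processing requests:
  req#1 t=0s (window 0): ALLOW
  req#2 t=1s (window 0): ALLOW
  req#3 t=3s (window 0): ALLOW
  req#4 t=4s (window 0): DENY
  req#5 t=6s (window 1): ALLOW
  req#6 t=7s (window 1): ALLOW
  req#7 t=8s (window 1): ALLOW
  req#8 t=10s (window 2): ALLOW
  req#9 t=11s (window 2): ALLOW
  req#10 t=13s (window 2): ALLOW
  req#11 t=14s (window 2): DENY

Allowed counts by window: 3 3 3

Answer: 3 3 3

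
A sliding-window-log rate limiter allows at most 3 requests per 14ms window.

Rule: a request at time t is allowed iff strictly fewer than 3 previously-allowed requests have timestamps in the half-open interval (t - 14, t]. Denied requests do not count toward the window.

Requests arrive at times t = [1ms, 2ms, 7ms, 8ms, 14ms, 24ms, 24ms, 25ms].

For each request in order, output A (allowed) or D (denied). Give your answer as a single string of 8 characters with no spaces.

Tracking allowed requests in the window:
  req#1 t=1ms: ALLOW
  req#2 t=2ms: ALLOW
  req#3 t=7ms: ALLOW
  req#4 t=8ms: DENY
  req#5 t=14ms: DENY
  req#6 t=24ms: ALLOW
  req#7 t=24ms: ALLOW
  req#8 t=25ms: ALLOW

Answer: AAADDAAA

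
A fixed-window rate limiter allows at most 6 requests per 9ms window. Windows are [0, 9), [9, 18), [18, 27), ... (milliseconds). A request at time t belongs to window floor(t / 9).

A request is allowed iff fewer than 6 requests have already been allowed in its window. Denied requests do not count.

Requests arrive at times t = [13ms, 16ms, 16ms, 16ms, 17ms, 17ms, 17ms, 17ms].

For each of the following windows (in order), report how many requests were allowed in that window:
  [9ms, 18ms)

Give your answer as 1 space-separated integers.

Processing requests:
  req#1 t=13ms (window 1): ALLOW
  req#2 t=16ms (window 1): ALLOW
  req#3 t=16ms (window 1): ALLOW
  req#4 t=16ms (window 1): ALLOW
  req#5 t=17ms (window 1): ALLOW
  req#6 t=17ms (window 1): ALLOW
  req#7 t=17ms (window 1): DENY
  req#8 t=17ms (window 1): DENY

Allowed counts by window: 6

Answer: 6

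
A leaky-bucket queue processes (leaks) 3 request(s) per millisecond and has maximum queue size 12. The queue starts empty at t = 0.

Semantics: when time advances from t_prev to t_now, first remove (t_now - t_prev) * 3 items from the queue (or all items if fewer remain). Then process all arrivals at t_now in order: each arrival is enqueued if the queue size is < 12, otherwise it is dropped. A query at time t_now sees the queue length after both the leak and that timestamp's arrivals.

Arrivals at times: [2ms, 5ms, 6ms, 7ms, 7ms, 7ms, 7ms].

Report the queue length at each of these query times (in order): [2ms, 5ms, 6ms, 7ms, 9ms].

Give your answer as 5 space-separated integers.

Answer: 1 1 1 4 0

Derivation:
Queue lengths at query times:
  query t=2ms: backlog = 1
  query t=5ms: backlog = 1
  query t=6ms: backlog = 1
  query t=7ms: backlog = 4
  query t=9ms: backlog = 0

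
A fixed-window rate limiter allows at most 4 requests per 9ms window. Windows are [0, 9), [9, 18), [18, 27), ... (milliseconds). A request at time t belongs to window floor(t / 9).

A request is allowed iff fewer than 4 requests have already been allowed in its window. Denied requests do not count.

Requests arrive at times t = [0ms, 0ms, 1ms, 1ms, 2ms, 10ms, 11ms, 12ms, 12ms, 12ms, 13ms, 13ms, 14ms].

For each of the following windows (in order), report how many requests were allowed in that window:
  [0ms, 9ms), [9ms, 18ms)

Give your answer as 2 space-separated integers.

Processing requests:
  req#1 t=0ms (window 0): ALLOW
  req#2 t=0ms (window 0): ALLOW
  req#3 t=1ms (window 0): ALLOW
  req#4 t=1ms (window 0): ALLOW
  req#5 t=2ms (window 0): DENY
  req#6 t=10ms (window 1): ALLOW
  req#7 t=11ms (window 1): ALLOW
  req#8 t=12ms (window 1): ALLOW
  req#9 t=12ms (window 1): ALLOW
  req#10 t=12ms (window 1): DENY
  req#11 t=13ms (window 1): DENY
  req#12 t=13ms (window 1): DENY
  req#13 t=14ms (window 1): DENY

Allowed counts by window: 4 4

Answer: 4 4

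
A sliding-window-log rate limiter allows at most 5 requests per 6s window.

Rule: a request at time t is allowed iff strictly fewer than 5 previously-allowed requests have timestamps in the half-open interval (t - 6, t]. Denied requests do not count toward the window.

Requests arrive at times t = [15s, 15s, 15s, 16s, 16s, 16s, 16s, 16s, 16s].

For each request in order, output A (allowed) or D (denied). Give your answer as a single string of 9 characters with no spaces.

Tracking allowed requests in the window:
  req#1 t=15s: ALLOW
  req#2 t=15s: ALLOW
  req#3 t=15s: ALLOW
  req#4 t=16s: ALLOW
  req#5 t=16s: ALLOW
  req#6 t=16s: DENY
  req#7 t=16s: DENY
  req#8 t=16s: DENY
  req#9 t=16s: DENY

Answer: AAAAADDDD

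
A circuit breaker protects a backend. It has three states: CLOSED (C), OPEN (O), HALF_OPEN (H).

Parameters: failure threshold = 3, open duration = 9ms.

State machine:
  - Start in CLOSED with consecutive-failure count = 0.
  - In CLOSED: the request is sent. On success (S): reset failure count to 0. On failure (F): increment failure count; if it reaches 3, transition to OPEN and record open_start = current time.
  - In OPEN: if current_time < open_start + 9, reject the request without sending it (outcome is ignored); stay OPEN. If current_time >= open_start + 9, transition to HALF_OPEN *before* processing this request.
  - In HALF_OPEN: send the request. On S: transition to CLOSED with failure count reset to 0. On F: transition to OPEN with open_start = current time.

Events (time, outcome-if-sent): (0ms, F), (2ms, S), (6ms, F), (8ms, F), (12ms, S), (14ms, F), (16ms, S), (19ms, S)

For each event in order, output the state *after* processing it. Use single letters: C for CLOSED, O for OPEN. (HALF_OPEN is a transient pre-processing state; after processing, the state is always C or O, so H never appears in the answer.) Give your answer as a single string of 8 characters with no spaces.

State after each event:
  event#1 t=0ms outcome=F: state=CLOSED
  event#2 t=2ms outcome=S: state=CLOSED
  event#3 t=6ms outcome=F: state=CLOSED
  event#4 t=8ms outcome=F: state=CLOSED
  event#5 t=12ms outcome=S: state=CLOSED
  event#6 t=14ms outcome=F: state=CLOSED
  event#7 t=16ms outcome=S: state=CLOSED
  event#8 t=19ms outcome=S: state=CLOSED

Answer: CCCCCCCC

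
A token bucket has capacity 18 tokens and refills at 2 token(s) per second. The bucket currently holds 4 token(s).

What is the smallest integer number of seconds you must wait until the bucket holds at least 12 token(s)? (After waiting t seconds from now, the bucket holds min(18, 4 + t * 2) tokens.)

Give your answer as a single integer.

Need 4 + t * 2 >= 12, so t >= 8/2.
Smallest integer t = ceil(8/2) = 4.

Answer: 4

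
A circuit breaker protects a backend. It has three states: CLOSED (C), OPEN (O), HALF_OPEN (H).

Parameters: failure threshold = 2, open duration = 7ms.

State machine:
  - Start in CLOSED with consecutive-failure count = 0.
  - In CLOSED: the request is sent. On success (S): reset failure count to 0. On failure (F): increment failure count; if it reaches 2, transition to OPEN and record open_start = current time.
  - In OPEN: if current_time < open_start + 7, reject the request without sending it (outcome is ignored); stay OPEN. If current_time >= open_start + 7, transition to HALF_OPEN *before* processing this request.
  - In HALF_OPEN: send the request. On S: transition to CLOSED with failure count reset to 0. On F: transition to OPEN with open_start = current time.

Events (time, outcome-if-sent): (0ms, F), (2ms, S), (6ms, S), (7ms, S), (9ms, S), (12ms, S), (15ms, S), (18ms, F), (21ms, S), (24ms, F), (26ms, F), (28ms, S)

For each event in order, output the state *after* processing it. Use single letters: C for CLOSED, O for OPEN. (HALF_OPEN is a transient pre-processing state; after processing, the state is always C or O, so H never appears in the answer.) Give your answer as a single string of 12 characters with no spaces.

State after each event:
  event#1 t=0ms outcome=F: state=CLOSED
  event#2 t=2ms outcome=S: state=CLOSED
  event#3 t=6ms outcome=S: state=CLOSED
  event#4 t=7ms outcome=S: state=CLOSED
  event#5 t=9ms outcome=S: state=CLOSED
  event#6 t=12ms outcome=S: state=CLOSED
  event#7 t=15ms outcome=S: state=CLOSED
  event#8 t=18ms outcome=F: state=CLOSED
  event#9 t=21ms outcome=S: state=CLOSED
  event#10 t=24ms outcome=F: state=CLOSED
  event#11 t=26ms outcome=F: state=OPEN
  event#12 t=28ms outcome=S: state=OPEN

Answer: CCCCCCCCCCOO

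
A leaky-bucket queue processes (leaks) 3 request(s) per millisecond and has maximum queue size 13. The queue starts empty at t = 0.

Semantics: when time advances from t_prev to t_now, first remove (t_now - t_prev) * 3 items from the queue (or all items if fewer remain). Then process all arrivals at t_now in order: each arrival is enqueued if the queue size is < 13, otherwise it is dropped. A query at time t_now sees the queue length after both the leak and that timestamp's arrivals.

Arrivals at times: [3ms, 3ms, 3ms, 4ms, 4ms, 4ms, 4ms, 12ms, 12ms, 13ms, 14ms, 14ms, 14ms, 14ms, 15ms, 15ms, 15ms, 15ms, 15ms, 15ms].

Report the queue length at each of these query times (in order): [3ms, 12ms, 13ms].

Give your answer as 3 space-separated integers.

Answer: 3 2 1

Derivation:
Queue lengths at query times:
  query t=3ms: backlog = 3
  query t=12ms: backlog = 2
  query t=13ms: backlog = 1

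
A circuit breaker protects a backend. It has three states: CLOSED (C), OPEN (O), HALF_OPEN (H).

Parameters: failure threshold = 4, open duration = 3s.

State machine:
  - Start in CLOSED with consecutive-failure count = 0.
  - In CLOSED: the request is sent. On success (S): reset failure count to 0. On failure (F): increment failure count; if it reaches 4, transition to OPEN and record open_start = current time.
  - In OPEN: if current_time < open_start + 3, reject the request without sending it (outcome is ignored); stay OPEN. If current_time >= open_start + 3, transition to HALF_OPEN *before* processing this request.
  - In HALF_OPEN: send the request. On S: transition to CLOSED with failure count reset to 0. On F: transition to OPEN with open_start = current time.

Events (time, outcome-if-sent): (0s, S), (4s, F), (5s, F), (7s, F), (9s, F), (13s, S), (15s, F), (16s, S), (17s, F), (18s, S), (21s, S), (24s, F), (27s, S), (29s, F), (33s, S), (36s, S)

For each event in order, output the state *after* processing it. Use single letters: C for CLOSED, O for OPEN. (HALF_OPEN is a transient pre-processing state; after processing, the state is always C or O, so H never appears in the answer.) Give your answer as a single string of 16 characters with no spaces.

State after each event:
  event#1 t=0s outcome=S: state=CLOSED
  event#2 t=4s outcome=F: state=CLOSED
  event#3 t=5s outcome=F: state=CLOSED
  event#4 t=7s outcome=F: state=CLOSED
  event#5 t=9s outcome=F: state=OPEN
  event#6 t=13s outcome=S: state=CLOSED
  event#7 t=15s outcome=F: state=CLOSED
  event#8 t=16s outcome=S: state=CLOSED
  event#9 t=17s outcome=F: state=CLOSED
  event#10 t=18s outcome=S: state=CLOSED
  event#11 t=21s outcome=S: state=CLOSED
  event#12 t=24s outcome=F: state=CLOSED
  event#13 t=27s outcome=S: state=CLOSED
  event#14 t=29s outcome=F: state=CLOSED
  event#15 t=33s outcome=S: state=CLOSED
  event#16 t=36s outcome=S: state=CLOSED

Answer: CCCCOCCCCCCCCCCC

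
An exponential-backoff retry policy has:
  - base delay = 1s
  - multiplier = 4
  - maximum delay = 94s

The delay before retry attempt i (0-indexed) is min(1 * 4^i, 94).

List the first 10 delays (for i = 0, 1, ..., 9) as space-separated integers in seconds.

Computing each delay:
  i=0: min(1*4^0, 94) = 1
  i=1: min(1*4^1, 94) = 4
  i=2: min(1*4^2, 94) = 16
  i=3: min(1*4^3, 94) = 64
  i=4: min(1*4^4, 94) = 94
  i=5: min(1*4^5, 94) = 94
  i=6: min(1*4^6, 94) = 94
  i=7: min(1*4^7, 94) = 94
  i=8: min(1*4^8, 94) = 94
  i=9: min(1*4^9, 94) = 94

Answer: 1 4 16 64 94 94 94 94 94 94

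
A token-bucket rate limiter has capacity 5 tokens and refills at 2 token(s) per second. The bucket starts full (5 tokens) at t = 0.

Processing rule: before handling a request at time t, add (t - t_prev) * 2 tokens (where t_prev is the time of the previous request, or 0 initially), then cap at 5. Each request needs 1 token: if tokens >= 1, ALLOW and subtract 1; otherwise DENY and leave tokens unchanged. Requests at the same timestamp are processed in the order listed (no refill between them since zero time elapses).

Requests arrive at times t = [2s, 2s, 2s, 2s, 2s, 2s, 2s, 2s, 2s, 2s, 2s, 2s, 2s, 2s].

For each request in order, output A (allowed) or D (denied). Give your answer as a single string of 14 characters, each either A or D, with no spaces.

Answer: AAAAADDDDDDDDD

Derivation:
Simulating step by step:
  req#1 t=2s: ALLOW
  req#2 t=2s: ALLOW
  req#3 t=2s: ALLOW
  req#4 t=2s: ALLOW
  req#5 t=2s: ALLOW
  req#6 t=2s: DENY
  req#7 t=2s: DENY
  req#8 t=2s: DENY
  req#9 t=2s: DENY
  req#10 t=2s: DENY
  req#11 t=2s: DENY
  req#12 t=2s: DENY
  req#13 t=2s: DENY
  req#14 t=2s: DENY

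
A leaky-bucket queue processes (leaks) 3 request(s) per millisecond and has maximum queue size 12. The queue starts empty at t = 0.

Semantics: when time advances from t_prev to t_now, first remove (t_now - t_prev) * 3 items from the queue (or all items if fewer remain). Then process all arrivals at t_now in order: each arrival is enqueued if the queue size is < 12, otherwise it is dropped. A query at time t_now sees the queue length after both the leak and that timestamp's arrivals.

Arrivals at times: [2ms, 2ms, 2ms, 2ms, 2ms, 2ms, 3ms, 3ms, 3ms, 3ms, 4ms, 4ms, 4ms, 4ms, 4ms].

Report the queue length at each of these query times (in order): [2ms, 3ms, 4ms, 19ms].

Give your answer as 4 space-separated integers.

Answer: 6 7 9 0

Derivation:
Queue lengths at query times:
  query t=2ms: backlog = 6
  query t=3ms: backlog = 7
  query t=4ms: backlog = 9
  query t=19ms: backlog = 0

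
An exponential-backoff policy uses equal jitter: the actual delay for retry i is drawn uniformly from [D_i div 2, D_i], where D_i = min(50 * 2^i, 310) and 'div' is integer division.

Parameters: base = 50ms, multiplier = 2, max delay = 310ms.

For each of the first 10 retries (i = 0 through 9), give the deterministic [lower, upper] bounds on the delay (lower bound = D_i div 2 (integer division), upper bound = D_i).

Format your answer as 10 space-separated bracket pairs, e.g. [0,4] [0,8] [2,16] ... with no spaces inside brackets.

Answer: [25,50] [50,100] [100,200] [155,310] [155,310] [155,310] [155,310] [155,310] [155,310] [155,310]

Derivation:
Computing bounds per retry:
  i=0: D_i=min(50*2^0,310)=50, bounds=[25,50]
  i=1: D_i=min(50*2^1,310)=100, bounds=[50,100]
  i=2: D_i=min(50*2^2,310)=200, bounds=[100,200]
  i=3: D_i=min(50*2^3,310)=310, bounds=[155,310]
  i=4: D_i=min(50*2^4,310)=310, bounds=[155,310]
  i=5: D_i=min(50*2^5,310)=310, bounds=[155,310]
  i=6: D_i=min(50*2^6,310)=310, bounds=[155,310]
  i=7: D_i=min(50*2^7,310)=310, bounds=[155,310]
  i=8: D_i=min(50*2^8,310)=310, bounds=[155,310]
  i=9: D_i=min(50*2^9,310)=310, bounds=[155,310]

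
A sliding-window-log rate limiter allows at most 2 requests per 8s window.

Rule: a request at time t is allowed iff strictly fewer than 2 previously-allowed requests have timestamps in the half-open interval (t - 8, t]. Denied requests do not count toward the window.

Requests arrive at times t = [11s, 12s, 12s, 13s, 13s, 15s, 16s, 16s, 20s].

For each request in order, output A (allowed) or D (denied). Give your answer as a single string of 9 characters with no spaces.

Answer: AADDDDDDA

Derivation:
Tracking allowed requests in the window:
  req#1 t=11s: ALLOW
  req#2 t=12s: ALLOW
  req#3 t=12s: DENY
  req#4 t=13s: DENY
  req#5 t=13s: DENY
  req#6 t=15s: DENY
  req#7 t=16s: DENY
  req#8 t=16s: DENY
  req#9 t=20s: ALLOW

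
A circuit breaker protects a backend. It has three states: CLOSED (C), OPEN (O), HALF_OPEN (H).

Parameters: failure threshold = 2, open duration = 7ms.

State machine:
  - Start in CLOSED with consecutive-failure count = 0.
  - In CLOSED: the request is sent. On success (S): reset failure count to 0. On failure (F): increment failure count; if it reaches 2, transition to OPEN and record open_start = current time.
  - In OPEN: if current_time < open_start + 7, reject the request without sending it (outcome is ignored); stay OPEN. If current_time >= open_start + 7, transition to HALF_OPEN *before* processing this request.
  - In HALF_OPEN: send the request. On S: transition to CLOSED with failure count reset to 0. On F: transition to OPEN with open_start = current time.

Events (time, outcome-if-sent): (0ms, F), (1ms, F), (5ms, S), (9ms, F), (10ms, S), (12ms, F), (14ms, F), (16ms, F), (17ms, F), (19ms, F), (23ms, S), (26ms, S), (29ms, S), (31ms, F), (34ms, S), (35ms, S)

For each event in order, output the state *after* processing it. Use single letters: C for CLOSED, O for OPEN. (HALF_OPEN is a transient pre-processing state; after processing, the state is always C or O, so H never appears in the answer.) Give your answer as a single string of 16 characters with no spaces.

Answer: COOOOOOOOOCCCCCC

Derivation:
State after each event:
  event#1 t=0ms outcome=F: state=CLOSED
  event#2 t=1ms outcome=F: state=OPEN
  event#3 t=5ms outcome=S: state=OPEN
  event#4 t=9ms outcome=F: state=OPEN
  event#5 t=10ms outcome=S: state=OPEN
  event#6 t=12ms outcome=F: state=OPEN
  event#7 t=14ms outcome=F: state=OPEN
  event#8 t=16ms outcome=F: state=OPEN
  event#9 t=17ms outcome=F: state=OPEN
  event#10 t=19ms outcome=F: state=OPEN
  event#11 t=23ms outcome=S: state=CLOSED
  event#12 t=26ms outcome=S: state=CLOSED
  event#13 t=29ms outcome=S: state=CLOSED
  event#14 t=31ms outcome=F: state=CLOSED
  event#15 t=34ms outcome=S: state=CLOSED
  event#16 t=35ms outcome=S: state=CLOSED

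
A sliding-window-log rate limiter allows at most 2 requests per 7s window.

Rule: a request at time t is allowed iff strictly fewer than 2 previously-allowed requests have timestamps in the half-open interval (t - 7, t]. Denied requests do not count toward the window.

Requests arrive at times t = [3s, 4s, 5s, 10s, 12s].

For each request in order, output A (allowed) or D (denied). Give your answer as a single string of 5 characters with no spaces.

Tracking allowed requests in the window:
  req#1 t=3s: ALLOW
  req#2 t=4s: ALLOW
  req#3 t=5s: DENY
  req#4 t=10s: ALLOW
  req#5 t=12s: ALLOW

Answer: AADAA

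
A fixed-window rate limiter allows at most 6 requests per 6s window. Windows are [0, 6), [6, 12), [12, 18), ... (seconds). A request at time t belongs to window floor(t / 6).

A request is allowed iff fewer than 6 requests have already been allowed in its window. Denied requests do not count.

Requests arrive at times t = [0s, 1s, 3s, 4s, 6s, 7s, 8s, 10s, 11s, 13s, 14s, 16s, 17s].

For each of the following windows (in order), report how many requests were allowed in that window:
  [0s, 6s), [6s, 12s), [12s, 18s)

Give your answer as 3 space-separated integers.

Answer: 4 5 4

Derivation:
Processing requests:
  req#1 t=0s (window 0): ALLOW
  req#2 t=1s (window 0): ALLOW
  req#3 t=3s (window 0): ALLOW
  req#4 t=4s (window 0): ALLOW
  req#5 t=6s (window 1): ALLOW
  req#6 t=7s (window 1): ALLOW
  req#7 t=8s (window 1): ALLOW
  req#8 t=10s (window 1): ALLOW
  req#9 t=11s (window 1): ALLOW
  req#10 t=13s (window 2): ALLOW
  req#11 t=14s (window 2): ALLOW
  req#12 t=16s (window 2): ALLOW
  req#13 t=17s (window 2): ALLOW

Allowed counts by window: 4 5 4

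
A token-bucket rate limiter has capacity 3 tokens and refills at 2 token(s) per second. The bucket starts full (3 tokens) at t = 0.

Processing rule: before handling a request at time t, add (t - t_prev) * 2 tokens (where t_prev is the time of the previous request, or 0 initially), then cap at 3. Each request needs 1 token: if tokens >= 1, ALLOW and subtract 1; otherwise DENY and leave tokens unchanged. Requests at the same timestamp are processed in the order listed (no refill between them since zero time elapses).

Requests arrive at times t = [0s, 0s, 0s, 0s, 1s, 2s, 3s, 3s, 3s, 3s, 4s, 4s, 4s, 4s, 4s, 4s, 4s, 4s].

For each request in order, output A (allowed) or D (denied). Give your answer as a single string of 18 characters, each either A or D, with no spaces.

Simulating step by step:
  req#1 t=0s: ALLOW
  req#2 t=0s: ALLOW
  req#3 t=0s: ALLOW
  req#4 t=0s: DENY
  req#5 t=1s: ALLOW
  req#6 t=2s: ALLOW
  req#7 t=3s: ALLOW
  req#8 t=3s: ALLOW
  req#9 t=3s: ALLOW
  req#10 t=3s: DENY
  req#11 t=4s: ALLOW
  req#12 t=4s: ALLOW
  req#13 t=4s: DENY
  req#14 t=4s: DENY
  req#15 t=4s: DENY
  req#16 t=4s: DENY
  req#17 t=4s: DENY
  req#18 t=4s: DENY

Answer: AAADAAAAADAADDDDDD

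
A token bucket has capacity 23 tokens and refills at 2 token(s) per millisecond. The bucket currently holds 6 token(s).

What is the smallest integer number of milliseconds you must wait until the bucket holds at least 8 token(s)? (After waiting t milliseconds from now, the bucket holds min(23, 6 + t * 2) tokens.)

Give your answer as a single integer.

Answer: 1

Derivation:
Need 6 + t * 2 >= 8, so t >= 2/2.
Smallest integer t = ceil(2/2) = 1.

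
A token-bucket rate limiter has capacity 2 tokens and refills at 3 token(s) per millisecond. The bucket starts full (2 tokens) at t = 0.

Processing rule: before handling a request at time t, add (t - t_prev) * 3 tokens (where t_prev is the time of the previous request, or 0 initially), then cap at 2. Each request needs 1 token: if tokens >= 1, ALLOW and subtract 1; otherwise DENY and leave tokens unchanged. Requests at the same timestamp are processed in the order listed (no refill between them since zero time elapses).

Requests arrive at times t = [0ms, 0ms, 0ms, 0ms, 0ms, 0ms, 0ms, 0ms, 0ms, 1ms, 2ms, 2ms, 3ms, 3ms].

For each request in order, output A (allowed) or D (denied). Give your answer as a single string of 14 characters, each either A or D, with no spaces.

Answer: AADDDDDDDAAAAA

Derivation:
Simulating step by step:
  req#1 t=0ms: ALLOW
  req#2 t=0ms: ALLOW
  req#3 t=0ms: DENY
  req#4 t=0ms: DENY
  req#5 t=0ms: DENY
  req#6 t=0ms: DENY
  req#7 t=0ms: DENY
  req#8 t=0ms: DENY
  req#9 t=0ms: DENY
  req#10 t=1ms: ALLOW
  req#11 t=2ms: ALLOW
  req#12 t=2ms: ALLOW
  req#13 t=3ms: ALLOW
  req#14 t=3ms: ALLOW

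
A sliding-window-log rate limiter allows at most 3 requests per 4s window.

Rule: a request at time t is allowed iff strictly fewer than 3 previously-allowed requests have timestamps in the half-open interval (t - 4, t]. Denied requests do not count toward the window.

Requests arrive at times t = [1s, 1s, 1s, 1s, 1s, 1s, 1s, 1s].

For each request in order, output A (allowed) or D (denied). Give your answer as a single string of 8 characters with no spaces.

Answer: AAADDDDD

Derivation:
Tracking allowed requests in the window:
  req#1 t=1s: ALLOW
  req#2 t=1s: ALLOW
  req#3 t=1s: ALLOW
  req#4 t=1s: DENY
  req#5 t=1s: DENY
  req#6 t=1s: DENY
  req#7 t=1s: DENY
  req#8 t=1s: DENY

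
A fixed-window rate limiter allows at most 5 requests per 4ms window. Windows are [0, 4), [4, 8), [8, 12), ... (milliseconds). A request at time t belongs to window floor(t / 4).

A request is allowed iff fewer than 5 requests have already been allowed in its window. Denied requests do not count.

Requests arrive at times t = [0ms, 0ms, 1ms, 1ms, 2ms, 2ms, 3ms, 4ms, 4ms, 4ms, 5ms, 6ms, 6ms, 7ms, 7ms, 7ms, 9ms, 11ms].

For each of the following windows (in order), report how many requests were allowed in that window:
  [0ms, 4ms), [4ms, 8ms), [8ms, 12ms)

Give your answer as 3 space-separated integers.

Processing requests:
  req#1 t=0ms (window 0): ALLOW
  req#2 t=0ms (window 0): ALLOW
  req#3 t=1ms (window 0): ALLOW
  req#4 t=1ms (window 0): ALLOW
  req#5 t=2ms (window 0): ALLOW
  req#6 t=2ms (window 0): DENY
  req#7 t=3ms (window 0): DENY
  req#8 t=4ms (window 1): ALLOW
  req#9 t=4ms (window 1): ALLOW
  req#10 t=4ms (window 1): ALLOW
  req#11 t=5ms (window 1): ALLOW
  req#12 t=6ms (window 1): ALLOW
  req#13 t=6ms (window 1): DENY
  req#14 t=7ms (window 1): DENY
  req#15 t=7ms (window 1): DENY
  req#16 t=7ms (window 1): DENY
  req#17 t=9ms (window 2): ALLOW
  req#18 t=11ms (window 2): ALLOW

Allowed counts by window: 5 5 2

Answer: 5 5 2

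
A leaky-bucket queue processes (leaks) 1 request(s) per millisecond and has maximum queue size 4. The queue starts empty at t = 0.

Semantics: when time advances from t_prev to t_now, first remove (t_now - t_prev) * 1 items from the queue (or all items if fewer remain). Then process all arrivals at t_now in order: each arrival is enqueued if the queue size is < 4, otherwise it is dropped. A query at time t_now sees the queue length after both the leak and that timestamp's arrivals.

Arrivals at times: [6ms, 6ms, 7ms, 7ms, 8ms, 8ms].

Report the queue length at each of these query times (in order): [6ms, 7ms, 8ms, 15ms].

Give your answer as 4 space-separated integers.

Answer: 2 3 4 0

Derivation:
Queue lengths at query times:
  query t=6ms: backlog = 2
  query t=7ms: backlog = 3
  query t=8ms: backlog = 4
  query t=15ms: backlog = 0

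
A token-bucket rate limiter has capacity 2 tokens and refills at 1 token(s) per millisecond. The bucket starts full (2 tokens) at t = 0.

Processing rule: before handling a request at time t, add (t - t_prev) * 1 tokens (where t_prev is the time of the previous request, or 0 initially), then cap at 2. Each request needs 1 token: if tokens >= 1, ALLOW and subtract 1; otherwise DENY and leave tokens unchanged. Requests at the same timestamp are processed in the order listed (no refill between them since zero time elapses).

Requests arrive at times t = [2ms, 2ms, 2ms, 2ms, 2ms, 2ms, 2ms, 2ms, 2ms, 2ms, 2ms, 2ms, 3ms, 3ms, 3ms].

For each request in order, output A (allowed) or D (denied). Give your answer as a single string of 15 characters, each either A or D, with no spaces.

Answer: AADDDDDDDDDDADD

Derivation:
Simulating step by step:
  req#1 t=2ms: ALLOW
  req#2 t=2ms: ALLOW
  req#3 t=2ms: DENY
  req#4 t=2ms: DENY
  req#5 t=2ms: DENY
  req#6 t=2ms: DENY
  req#7 t=2ms: DENY
  req#8 t=2ms: DENY
  req#9 t=2ms: DENY
  req#10 t=2ms: DENY
  req#11 t=2ms: DENY
  req#12 t=2ms: DENY
  req#13 t=3ms: ALLOW
  req#14 t=3ms: DENY
  req#15 t=3ms: DENY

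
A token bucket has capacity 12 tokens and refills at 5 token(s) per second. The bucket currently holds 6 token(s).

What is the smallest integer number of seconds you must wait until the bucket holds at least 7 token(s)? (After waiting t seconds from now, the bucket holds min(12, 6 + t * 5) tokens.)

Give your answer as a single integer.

Need 6 + t * 5 >= 7, so t >= 1/5.
Smallest integer t = ceil(1/5) = 1.

Answer: 1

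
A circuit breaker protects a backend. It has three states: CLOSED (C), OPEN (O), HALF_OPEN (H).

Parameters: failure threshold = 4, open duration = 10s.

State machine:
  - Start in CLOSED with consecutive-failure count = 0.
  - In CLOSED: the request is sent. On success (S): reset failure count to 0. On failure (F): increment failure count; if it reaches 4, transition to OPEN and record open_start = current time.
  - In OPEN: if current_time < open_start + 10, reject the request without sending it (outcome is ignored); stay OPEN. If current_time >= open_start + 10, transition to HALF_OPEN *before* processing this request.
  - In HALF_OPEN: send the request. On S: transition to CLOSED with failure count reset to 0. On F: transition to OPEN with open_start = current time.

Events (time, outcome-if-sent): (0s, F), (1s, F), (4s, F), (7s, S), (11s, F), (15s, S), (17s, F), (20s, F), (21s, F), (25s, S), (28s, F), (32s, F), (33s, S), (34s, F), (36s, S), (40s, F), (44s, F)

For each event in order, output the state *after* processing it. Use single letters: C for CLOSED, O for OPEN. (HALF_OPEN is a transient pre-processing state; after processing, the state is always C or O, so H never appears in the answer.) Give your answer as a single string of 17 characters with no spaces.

Answer: CCCCCCCCCCCCCCCCC

Derivation:
State after each event:
  event#1 t=0s outcome=F: state=CLOSED
  event#2 t=1s outcome=F: state=CLOSED
  event#3 t=4s outcome=F: state=CLOSED
  event#4 t=7s outcome=S: state=CLOSED
  event#5 t=11s outcome=F: state=CLOSED
  event#6 t=15s outcome=S: state=CLOSED
  event#7 t=17s outcome=F: state=CLOSED
  event#8 t=20s outcome=F: state=CLOSED
  event#9 t=21s outcome=F: state=CLOSED
  event#10 t=25s outcome=S: state=CLOSED
  event#11 t=28s outcome=F: state=CLOSED
  event#12 t=32s outcome=F: state=CLOSED
  event#13 t=33s outcome=S: state=CLOSED
  event#14 t=34s outcome=F: state=CLOSED
  event#15 t=36s outcome=S: state=CLOSED
  event#16 t=40s outcome=F: state=CLOSED
  event#17 t=44s outcome=F: state=CLOSED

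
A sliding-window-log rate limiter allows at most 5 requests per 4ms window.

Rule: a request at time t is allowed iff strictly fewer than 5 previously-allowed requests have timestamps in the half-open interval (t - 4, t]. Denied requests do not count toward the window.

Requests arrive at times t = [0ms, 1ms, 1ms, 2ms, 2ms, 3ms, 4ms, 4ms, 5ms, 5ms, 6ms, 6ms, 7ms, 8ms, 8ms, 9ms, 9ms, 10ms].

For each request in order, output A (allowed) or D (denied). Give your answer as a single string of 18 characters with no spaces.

Answer: AAAAADADAAAADADAAA

Derivation:
Tracking allowed requests in the window:
  req#1 t=0ms: ALLOW
  req#2 t=1ms: ALLOW
  req#3 t=1ms: ALLOW
  req#4 t=2ms: ALLOW
  req#5 t=2ms: ALLOW
  req#6 t=3ms: DENY
  req#7 t=4ms: ALLOW
  req#8 t=4ms: DENY
  req#9 t=5ms: ALLOW
  req#10 t=5ms: ALLOW
  req#11 t=6ms: ALLOW
  req#12 t=6ms: ALLOW
  req#13 t=7ms: DENY
  req#14 t=8ms: ALLOW
  req#15 t=8ms: DENY
  req#16 t=9ms: ALLOW
  req#17 t=9ms: ALLOW
  req#18 t=10ms: ALLOW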